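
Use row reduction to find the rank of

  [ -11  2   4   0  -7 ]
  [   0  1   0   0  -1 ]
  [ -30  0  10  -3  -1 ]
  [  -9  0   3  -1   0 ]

rank = 4

R1 := -1/11·R1
  [   1  -2/11  -4/11   0  7/11 ]
  [   0      1      0   0    -1 ]
  [ -30      0     10  -3    -1 ]
  [  -9      0      3  -1     0 ]
R3 := R3 + 30·R1
  [  1   -2/11   -4/11   0    7/11 ]
  [  0       1       0   0      -1 ]
  [  0  -60/11  -10/11  -3  199/11 ]
  [ -9       0       3  -1       0 ]
R4 := R4 + 9·R1
  [ 1   -2/11   -4/11   0    7/11 ]
  [ 0       1       0   0      -1 ]
  [ 0  -60/11  -10/11  -3  199/11 ]
  [ 0  -18/11   -3/11  -1   63/11 ]
R3 := R3 + 60/11·R2
  [ 1   -2/11   -4/11   0    7/11 ]
  [ 0       1       0   0      -1 ]
  [ 0       0  -10/11  -3  139/11 ]
  [ 0  -18/11   -3/11  -1   63/11 ]
R4 := R4 + 18/11·R2
  [ 1  -2/11   -4/11   0    7/11 ]
  [ 0      1       0   0      -1 ]
  [ 0      0  -10/11  -3  139/11 ]
  [ 0      0   -3/11  -1   45/11 ]
R3 := -11/10·R3
  [ 1  -2/11  -4/11      0     7/11 ]
  [ 0      1      0      0       -1 ]
  [ 0      0      1  33/10  -139/10 ]
  [ 0      0  -3/11     -1    45/11 ]
R4 := R4 + 3/11·R3
  [ 1  -2/11  -4/11      0     7/11 ]
  [ 0      1      0      0       -1 ]
  [ 0      0      1  33/10  -139/10 ]
  [ 0      0      0  -1/10     3/10 ]
R4 := -10·R4
  [ 1  -2/11  -4/11      0     7/11 ]
  [ 0      1      0      0       -1 ]
  [ 0      0      1  33/10  -139/10 ]
  [ 0      0      0      1       -3 ]
R3 := R3 − 33/10·R4
  [ 1  -2/11  -4/11  0  7/11 ]
  [ 0      1      0  0    -1 ]
  [ 0      0      1  0    -4 ]
  [ 0      0      0  1    -3 ]
R1 := R1 + 4/11·R3
  [ 1  -2/11  0  0  -9/11 ]
  [ 0      1  0  0     -1 ]
  [ 0      0  1  0     -4 ]
  [ 0      0  0  1     -3 ]
R1 := R1 + 2/11·R2
  [ 1  0  0  0  -1 ]
  [ 0  1  0  0  -1 ]
  [ 0  0  1  0  -4 ]
  [ 0  0  0  1  -3 ]
The reduced form has 4 nonzero rows.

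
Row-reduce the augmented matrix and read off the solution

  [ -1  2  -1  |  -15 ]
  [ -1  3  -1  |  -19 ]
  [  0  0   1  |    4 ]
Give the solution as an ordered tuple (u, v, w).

R1 ← -1·R1
  [  1  -2   1  |   15 ]
  [ -1   3  -1  |  -19 ]
  [  0   0   1  |    4 ]
R2 ← R2 + R1
  [ 1  -2  1  |  15 ]
  [ 0   1  0  |  -4 ]
  [ 0   0  1  |   4 ]
R1 ← R1 − R3
  [ 1  -2  0  |  11 ]
  [ 0   1  0  |  -4 ]
  [ 0   0  1  |   4 ]
R1 ← R1 + 2·R2
  [ 1  0  0  |   3 ]
  [ 0  1  0  |  -4 ]
  [ 0  0  1  |   4 ]
Reading off the last column: u = 3, v = -4, w = 4.

(3, -4, 4)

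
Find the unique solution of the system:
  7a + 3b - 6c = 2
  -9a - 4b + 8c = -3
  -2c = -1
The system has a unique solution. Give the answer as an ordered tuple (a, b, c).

Form the augmented matrix and row-reduce:
  [  7   3  -6  |   2 ]
  [ -9  -4   8  |  -3 ]
  [  0   0  -2  |  -1 ]
Multiply R1 by 1/7.
  [  1  3/7  -6/7  |  2/7 ]
  [ -9   -4     8  |   -3 ]
  [  0    0    -2  |   -1 ]
Add 9 times R1 to R2.
  [ 1   3/7  -6/7  |   2/7 ]
  [ 0  -1/7   2/7  |  -3/7 ]
  [ 0     0    -2  |    -1 ]
Multiply R2 by -7.
  [ 1  3/7  -6/7  |  2/7 ]
  [ 0    1    -2  |    3 ]
  [ 0    0    -2  |   -1 ]
Multiply R3 by -1/2.
  [ 1  3/7  -6/7  |  2/7 ]
  [ 0    1    -2  |    3 ]
  [ 0    0     1  |  1/2 ]
Add 2 times R3 to R2.
  [ 1  3/7  -6/7  |  2/7 ]
  [ 0    1     0  |    4 ]
  [ 0    0     1  |  1/2 ]
Add 6/7 times R3 to R1.
  [ 1  3/7  0  |  5/7 ]
  [ 0    1  0  |    4 ]
  [ 0    0  1  |  1/2 ]
Subtract 3/7 times R2 from R1.
  [ 1  0  0  |   -1 ]
  [ 0  1  0  |    4 ]
  [ 0  0  1  |  1/2 ]
Reading off the last column: a = -1, b = 4, c = 1/2.

(-1, 4, 1/2)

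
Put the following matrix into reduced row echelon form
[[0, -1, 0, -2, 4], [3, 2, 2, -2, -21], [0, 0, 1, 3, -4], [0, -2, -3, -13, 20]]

R1 <=> R2
  [ 3   2   2   -2  -21 ]
  [ 0  -1   0   -2    4 ]
  [ 0   0   1    3   -4 ]
  [ 0  -2  -3  -13   20 ]
R1 -> 1/3·R1
  [ 1  2/3  2/3  -2/3  -7 ]
  [ 0   -1    0    -2   4 ]
  [ 0    0    1     3  -4 ]
  [ 0   -2   -3   -13  20 ]
R2 -> -1·R2
  [ 1  2/3  2/3  -2/3  -7 ]
  [ 0    1    0     2  -4 ]
  [ 0    0    1     3  -4 ]
  [ 0   -2   -3   -13  20 ]
R4 -> R4 + 2·R2
  [ 1  2/3  2/3  -2/3  -7 ]
  [ 0    1    0     2  -4 ]
  [ 0    0    1     3  -4 ]
  [ 0    0   -3    -9  12 ]
R4 -> R4 + 3·R3
  [ 1  2/3  2/3  -2/3  -7 ]
  [ 0    1    0     2  -4 ]
  [ 0    0    1     3  -4 ]
  [ 0    0    0     0   0 ]
R1 -> R1 − 2/3·R3
  [ 1  2/3  0  -8/3  -13/3 ]
  [ 0    1  0     2     -4 ]
  [ 0    0  1     3     -4 ]
  [ 0    0  0     0      0 ]
R1 -> R1 − 2/3·R2
  [ 1  0  0  -4  -5/3 ]
  [ 0  1  0   2    -4 ]
  [ 0  0  1   3    -4 ]
  [ 0  0  0   0     0 ]

[[1, 0, 0, -4, -5/3], [0, 1, 0, 2, -4], [0, 0, 1, 3, -4], [0, 0, 0, 0, 0]]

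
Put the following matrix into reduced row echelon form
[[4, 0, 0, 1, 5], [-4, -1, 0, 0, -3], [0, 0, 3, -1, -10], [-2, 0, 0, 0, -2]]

r1 ← 1/4·r1
  [  1   0  0  1/4  5/4 ]
  [ -4  -1  0    0   -3 ]
  [  0   0  3   -1  -10 ]
  [ -2   0  0    0   -2 ]
r2 ← r2 + 4·r1
  [  1   0  0  1/4  5/4 ]
  [  0  -1  0    1    2 ]
  [  0   0  3   -1  -10 ]
  [ -2   0  0    0   -2 ]
r4 ← r4 + 2·r1
  [ 1   0  0  1/4  5/4 ]
  [ 0  -1  0    1    2 ]
  [ 0   0  3   -1  -10 ]
  [ 0   0  0  1/2  1/2 ]
r2 ← -1·r2
  [ 1  0  0  1/4  5/4 ]
  [ 0  1  0   -1   -2 ]
  [ 0  0  3   -1  -10 ]
  [ 0  0  0  1/2  1/2 ]
r3 ← 1/3·r3
  [ 1  0  0   1/4    5/4 ]
  [ 0  1  0    -1     -2 ]
  [ 0  0  1  -1/3  -10/3 ]
  [ 0  0  0   1/2    1/2 ]
r4 ← 2·r4
  [ 1  0  0   1/4    5/4 ]
  [ 0  1  0    -1     -2 ]
  [ 0  0  1  -1/3  -10/3 ]
  [ 0  0  0     1      1 ]
r3 ← r3 + 1/3·r4
  [ 1  0  0  1/4  5/4 ]
  [ 0  1  0   -1   -2 ]
  [ 0  0  1    0   -3 ]
  [ 0  0  0    1    1 ]
r2 ← r2 + r4
  [ 1  0  0  1/4  5/4 ]
  [ 0  1  0    0   -1 ]
  [ 0  0  1    0   -3 ]
  [ 0  0  0    1    1 ]
r1 ← r1 − 1/4·r4
  [ 1  0  0  0   1 ]
  [ 0  1  0  0  -1 ]
  [ 0  0  1  0  -3 ]
  [ 0  0  0  1   1 ]

[[1, 0, 0, 0, 1], [0, 1, 0, 0, -1], [0, 0, 1, 0, -3], [0, 0, 0, 1, 1]]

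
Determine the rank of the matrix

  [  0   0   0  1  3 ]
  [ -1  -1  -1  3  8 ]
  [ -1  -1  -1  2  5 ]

rank = 2

R1 ↔ R2
  [ -1  -1  -1  3  8 ]
  [  0   0   0  1  3 ]
  [ -1  -1  -1  2  5 ]
R1 ← -1·R1
  [  1   1   1  -3  -8 ]
  [  0   0   0   1   3 ]
  [ -1  -1  -1   2   5 ]
R3 ← R3 + R1
  [ 1  1  1  -3  -8 ]
  [ 0  0  0   1   3 ]
  [ 0  0  0  -1  -3 ]
R3 ← R3 + R2
  [ 1  1  1  -3  -8 ]
  [ 0  0  0   1   3 ]
  [ 0  0  0   0   0 ]
R1 ← R1 + 3·R2
  [ 1  1  1  0  1 ]
  [ 0  0  0  1  3 ]
  [ 0  0  0  0  0 ]
The reduced form has 2 nonzero rows.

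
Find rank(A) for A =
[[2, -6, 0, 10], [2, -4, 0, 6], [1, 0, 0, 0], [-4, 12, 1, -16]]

rank = 4

ρ1 → 1/2·ρ1
  [  1  -3  0    5 ]
  [  2  -4  0    6 ]
  [  1   0  0    0 ]
  [ -4  12  1  -16 ]
ρ2 → ρ2 − 2·ρ1
  [  1  -3  0    5 ]
  [  0   2  0   -4 ]
  [  1   0  0    0 ]
  [ -4  12  1  -16 ]
ρ3 → ρ3 − ρ1
  [  1  -3  0    5 ]
  [  0   2  0   -4 ]
  [  0   3  0   -5 ]
  [ -4  12  1  -16 ]
ρ4 → ρ4 + 4·ρ1
  [ 1  -3  0   5 ]
  [ 0   2  0  -4 ]
  [ 0   3  0  -5 ]
  [ 0   0  1   4 ]
ρ2 → 1/2·ρ2
  [ 1  -3  0   5 ]
  [ 0   1  0  -2 ]
  [ 0   3  0  -5 ]
  [ 0   0  1   4 ]
ρ3 → ρ3 − 3·ρ2
  [ 1  -3  0   5 ]
  [ 0   1  0  -2 ]
  [ 0   0  0   1 ]
  [ 0   0  1   4 ]
ρ3 <-> ρ4
  [ 1  -3  0   5 ]
  [ 0   1  0  -2 ]
  [ 0   0  1   4 ]
  [ 0   0  0   1 ]
ρ3 → ρ3 − 4·ρ4
  [ 1  -3  0   5 ]
  [ 0   1  0  -2 ]
  [ 0   0  1   0 ]
  [ 0   0  0   1 ]
ρ2 → ρ2 + 2·ρ4
  [ 1  -3  0  5 ]
  [ 0   1  0  0 ]
  [ 0   0  1  0 ]
  [ 0   0  0  1 ]
ρ1 → ρ1 − 5·ρ4
  [ 1  -3  0  0 ]
  [ 0   1  0  0 ]
  [ 0   0  1  0 ]
  [ 0   0  0  1 ]
ρ1 → ρ1 + 3·ρ2
  [ 1  0  0  0 ]
  [ 0  1  0  0 ]
  [ 0  0  1  0 ]
  [ 0  0  0  1 ]
The reduced form has 4 nonzero rows.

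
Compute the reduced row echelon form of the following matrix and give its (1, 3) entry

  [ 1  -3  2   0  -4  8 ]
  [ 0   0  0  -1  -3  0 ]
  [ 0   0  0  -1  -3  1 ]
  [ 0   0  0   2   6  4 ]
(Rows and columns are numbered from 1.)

2

ρ2 ← -1·ρ2
  [ 1  -3  2   0  -4  8 ]
  [ 0   0  0   1   3  0 ]
  [ 0   0  0  -1  -3  1 ]
  [ 0   0  0   2   6  4 ]
ρ3 ← ρ3 + ρ2
  [ 1  -3  2  0  -4  8 ]
  [ 0   0  0  1   3  0 ]
  [ 0   0  0  0   0  1 ]
  [ 0   0  0  2   6  4 ]
ρ4 ← ρ4 − 2·ρ2
  [ 1  -3  2  0  -4  8 ]
  [ 0   0  0  1   3  0 ]
  [ 0   0  0  0   0  1 ]
  [ 0   0  0  0   0  4 ]
ρ4 ← ρ4 − 4·ρ3
  [ 1  -3  2  0  -4  8 ]
  [ 0   0  0  1   3  0 ]
  [ 0   0  0  0   0  1 ]
  [ 0   0  0  0   0  0 ]
ρ1 ← ρ1 − 8·ρ3
  [ 1  -3  2  0  -4  0 ]
  [ 0   0  0  1   3  0 ]
  [ 0   0  0  0   0  1 ]
  [ 0   0  0  0   0  0 ]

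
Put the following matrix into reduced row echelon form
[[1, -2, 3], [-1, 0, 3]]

r2 -> r2 + r1
  [ 1  -2  3 ]
  [ 0  -2  6 ]
r2 -> -1/2·r2
  [ 1  -2   3 ]
  [ 0   1  -3 ]
r1 -> r1 + 2·r2
  [ 1  0  -3 ]
  [ 0  1  -3 ]

[[1, 0, -3], [0, 1, -3]]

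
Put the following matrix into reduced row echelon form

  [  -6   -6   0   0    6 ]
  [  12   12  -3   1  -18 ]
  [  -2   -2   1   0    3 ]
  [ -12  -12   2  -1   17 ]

[[1, 1, 0, 0, -1], [0, 0, 1, 0, 1], [0, 0, 0, 1, -3], [0, 0, 0, 0, 0]]

R1 → -1/6·R1
  [   1    1   0   0   -1 ]
  [  12   12  -3   1  -18 ]
  [  -2   -2   1   0    3 ]
  [ -12  -12   2  -1   17 ]
R2 → R2 − 12·R1
  [   1    1   0   0  -1 ]
  [   0    0  -3   1  -6 ]
  [  -2   -2   1   0   3 ]
  [ -12  -12   2  -1  17 ]
R3 → R3 + 2·R1
  [   1    1   0   0  -1 ]
  [   0    0  -3   1  -6 ]
  [   0    0   1   0   1 ]
  [ -12  -12   2  -1  17 ]
R4 → R4 + 12·R1
  [ 1  1   0   0  -1 ]
  [ 0  0  -3   1  -6 ]
  [ 0  0   1   0   1 ]
  [ 0  0   2  -1   5 ]
R2 → -1/3·R2
  [ 1  1  0     0  -1 ]
  [ 0  0  1  -1/3   2 ]
  [ 0  0  1     0   1 ]
  [ 0  0  2    -1   5 ]
R3 → R3 − R2
  [ 1  1  0     0  -1 ]
  [ 0  0  1  -1/3   2 ]
  [ 0  0  0   1/3  -1 ]
  [ 0  0  2    -1   5 ]
R4 → R4 − 2·R2
  [ 1  1  0     0  -1 ]
  [ 0  0  1  -1/3   2 ]
  [ 0  0  0   1/3  -1 ]
  [ 0  0  0  -1/3   1 ]
R3 → 3·R3
  [ 1  1  0     0  -1 ]
  [ 0  0  1  -1/3   2 ]
  [ 0  0  0     1  -3 ]
  [ 0  0  0  -1/3   1 ]
R4 → R4 + 1/3·R3
  [ 1  1  0     0  -1 ]
  [ 0  0  1  -1/3   2 ]
  [ 0  0  0     1  -3 ]
  [ 0  0  0     0   0 ]
R2 → R2 + 1/3·R3
  [ 1  1  0  0  -1 ]
  [ 0  0  1  0   1 ]
  [ 0  0  0  1  -3 ]
  [ 0  0  0  0   0 ]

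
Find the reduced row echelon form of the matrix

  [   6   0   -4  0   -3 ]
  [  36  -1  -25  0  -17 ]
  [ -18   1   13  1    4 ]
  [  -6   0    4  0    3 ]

R1 ← 1/6·R1
R2 ← R2 − 36·R1
R3 ← R3 + 18·R1
R4 ← R4 + 6·R1
R2 ← -1·R2
R3 ← R3 − R2

[[1, 0, -2/3, 0, -1/2], [0, 1, 1, 0, -1], [0, 0, 0, 1, -4], [0, 0, 0, 0, 0]]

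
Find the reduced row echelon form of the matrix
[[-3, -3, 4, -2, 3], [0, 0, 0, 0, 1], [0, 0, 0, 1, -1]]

[[1, 1, -4/3, 0, 0], [0, 0, 0, 1, 0], [0, 0, 0, 0, 1]]

R1 := -1/3·R1
  [ 1  1  -4/3  2/3  -1 ]
  [ 0  0     0    0   1 ]
  [ 0  0     0    1  -1 ]
R2 <-> R3
  [ 1  1  -4/3  2/3  -1 ]
  [ 0  0     0    1  -1 ]
  [ 0  0     0    0   1 ]
R2 := R2 + R3
  [ 1  1  -4/3  2/3  -1 ]
  [ 0  0     0    1   0 ]
  [ 0  0     0    0   1 ]
R1 := R1 + R3
  [ 1  1  -4/3  2/3  0 ]
  [ 0  0     0    1  0 ]
  [ 0  0     0    0  1 ]
R1 := R1 − 2/3·R2
  [ 1  1  -4/3  0  0 ]
  [ 0  0     0  1  0 ]
  [ 0  0     0  0  1 ]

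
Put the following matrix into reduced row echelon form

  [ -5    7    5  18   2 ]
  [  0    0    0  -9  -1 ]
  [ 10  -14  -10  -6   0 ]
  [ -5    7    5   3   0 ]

ρ1 → -1/5·ρ1
ρ3 → ρ3 − 10·ρ1
ρ4 → ρ4 + 5·ρ1
ρ2 → -1/9·ρ2
ρ3 → ρ3 − 30·ρ2
ρ4 → ρ4 + 15·ρ2
ρ3 → 3/2·ρ3
ρ4 → ρ4 + 1/3·ρ3
ρ2 → ρ2 − 1/9·ρ3
ρ1 → ρ1 + 2/5·ρ3
ρ1 → ρ1 + 18/5·ρ2

[[1, -7/5, -1, 0, 0], [0, 0, 0, 1, 0], [0, 0, 0, 0, 1], [0, 0, 0, 0, 0]]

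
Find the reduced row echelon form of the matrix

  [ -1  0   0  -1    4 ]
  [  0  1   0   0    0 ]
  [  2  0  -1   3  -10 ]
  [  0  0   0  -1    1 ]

[[1, 0, 0, 0, -3], [0, 1, 0, 0, 0], [0, 0, 1, 0, 1], [0, 0, 0, 1, -1]]

Multiply ρ1 by -1.
  [ 1  0   0   1   -4 ]
  [ 0  1   0   0    0 ]
  [ 2  0  -1   3  -10 ]
  [ 0  0   0  -1    1 ]
Subtract 2 times ρ1 from ρ3.
  [ 1  0   0   1  -4 ]
  [ 0  1   0   0   0 ]
  [ 0  0  -1   1  -2 ]
  [ 0  0   0  -1   1 ]
Multiply ρ3 by -1.
  [ 1  0  0   1  -4 ]
  [ 0  1  0   0   0 ]
  [ 0  0  1  -1   2 ]
  [ 0  0  0  -1   1 ]
Multiply ρ4 by -1.
  [ 1  0  0   1  -4 ]
  [ 0  1  0   0   0 ]
  [ 0  0  1  -1   2 ]
  [ 0  0  0   1  -1 ]
Add ρ4 to ρ3.
  [ 1  0  0  1  -4 ]
  [ 0  1  0  0   0 ]
  [ 0  0  1  0   1 ]
  [ 0  0  0  1  -1 ]
Subtract ρ4 from ρ1.
  [ 1  0  0  0  -3 ]
  [ 0  1  0  0   0 ]
  [ 0  0  1  0   1 ]
  [ 0  0  0  1  -1 ]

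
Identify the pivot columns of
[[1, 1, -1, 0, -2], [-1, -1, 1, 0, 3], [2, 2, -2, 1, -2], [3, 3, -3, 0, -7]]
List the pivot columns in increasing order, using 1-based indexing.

R2 → R2 + R1
R3 → R3 − 2·R1
R4 → R4 − 3·R1
R2 ↔ R3
R4 → R4 + R3
R2 → R2 − 2·R3
R1 → R1 + 2·R3
Pivot columns are the columns containing a leading 1.

1, 4, 5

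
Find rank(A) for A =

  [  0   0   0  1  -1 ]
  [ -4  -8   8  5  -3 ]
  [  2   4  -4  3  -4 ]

R1 <=> R2
  [ -4  -8   8  5  -3 ]
  [  0   0   0  1  -1 ]
  [  2   4  -4  3  -4 ]
R1 ← -1/4·R1
  [ 1  2  -2  -5/4  3/4 ]
  [ 0  0   0     1   -1 ]
  [ 2  4  -4     3   -4 ]
R3 ← R3 − 2·R1
  [ 1  2  -2  -5/4    3/4 ]
  [ 0  0   0     1     -1 ]
  [ 0  0   0  11/2  -11/2 ]
R3 ← R3 − 11/2·R2
  [ 1  2  -2  -5/4  3/4 ]
  [ 0  0   0     1   -1 ]
  [ 0  0   0     0    0 ]
R1 ← R1 + 5/4·R2
  [ 1  2  -2  0  -1/2 ]
  [ 0  0   0  1    -1 ]
  [ 0  0   0  0     0 ]
The reduced form has 2 nonzero rows.

rank = 2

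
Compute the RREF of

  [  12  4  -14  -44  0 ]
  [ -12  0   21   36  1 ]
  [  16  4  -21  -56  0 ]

[[1, 0, -7/4, -3, 0], [0, 1, 7/4, -2, 0], [0, 0, 0, 0, 1]]

r1 → 1/12·r1
  [   1  1/3  -7/6  -11/3  0 ]
  [ -12    0    21     36  1 ]
  [  16    4   -21    -56  0 ]
r2 → r2 + 12·r1
  [  1  1/3  -7/6  -11/3  0 ]
  [  0    4     7     -8  1 ]
  [ 16    4   -21    -56  0 ]
r3 → r3 − 16·r1
  [ 1   1/3  -7/6  -11/3  0 ]
  [ 0     4     7     -8  1 ]
  [ 0  -4/3  -7/3    8/3  0 ]
r2 → 1/4·r2
  [ 1   1/3  -7/6  -11/3    0 ]
  [ 0     1   7/4     -2  1/4 ]
  [ 0  -4/3  -7/3    8/3    0 ]
r3 → r3 + 4/3·r2
  [ 1  1/3  -7/6  -11/3    0 ]
  [ 0    1   7/4     -2  1/4 ]
  [ 0    0     0      0  1/3 ]
r3 → 3·r3
  [ 1  1/3  -7/6  -11/3    0 ]
  [ 0    1   7/4     -2  1/4 ]
  [ 0    0     0      0    1 ]
r2 → r2 − 1/4·r3
  [ 1  1/3  -7/6  -11/3  0 ]
  [ 0    1   7/4     -2  0 ]
  [ 0    0     0      0  1 ]
r1 → r1 − 1/3·r2
  [ 1  0  -7/4  -3  0 ]
  [ 0  1   7/4  -2  0 ]
  [ 0  0     0   0  1 ]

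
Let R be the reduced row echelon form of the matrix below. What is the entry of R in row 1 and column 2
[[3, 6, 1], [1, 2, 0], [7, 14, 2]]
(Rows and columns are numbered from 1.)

2

R1 := 1/3·R1
  [ 1   2  1/3 ]
  [ 1   2    0 ]
  [ 7  14    2 ]
R2 := R2 − R1
  [ 1   2   1/3 ]
  [ 0   0  -1/3 ]
  [ 7  14     2 ]
R3 := R3 − 7·R1
  [ 1  2   1/3 ]
  [ 0  0  -1/3 ]
  [ 0  0  -1/3 ]
R2 := -3·R2
  [ 1  2   1/3 ]
  [ 0  0     1 ]
  [ 0  0  -1/3 ]
R3 := R3 + 1/3·R2
  [ 1  2  1/3 ]
  [ 0  0    1 ]
  [ 0  0    0 ]
R1 := R1 − 1/3·R2
  [ 1  2  0 ]
  [ 0  0  1 ]
  [ 0  0  0 ]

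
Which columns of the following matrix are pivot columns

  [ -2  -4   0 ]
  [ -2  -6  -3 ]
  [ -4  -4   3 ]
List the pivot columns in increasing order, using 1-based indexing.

1, 2, 3

ρ1 -> -1/2·ρ1
ρ2 -> ρ2 + 2·ρ1
ρ3 -> ρ3 + 4·ρ1
ρ2 -> -1/2·ρ2
ρ3 -> ρ3 − 4·ρ2
ρ3 -> -1/3·ρ3
ρ2 -> ρ2 − 3/2·ρ3
ρ1 -> ρ1 − 2·ρ2
Pivot columns are the columns containing a leading 1.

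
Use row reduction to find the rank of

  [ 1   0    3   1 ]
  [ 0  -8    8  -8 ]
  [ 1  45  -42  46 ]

Subtract ρ1 from ρ3.
Multiply ρ2 by -1/8.
Subtract 45 times ρ2 from ρ3.
The reduced form has 2 nonzero rows.

rank = 2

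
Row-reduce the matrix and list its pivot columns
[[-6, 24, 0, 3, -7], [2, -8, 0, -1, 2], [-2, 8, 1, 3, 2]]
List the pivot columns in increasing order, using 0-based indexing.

ρ1 → -1/6·ρ1
  [  1  -4  0  -1/2  7/6 ]
  [  2  -8  0    -1    2 ]
  [ -2   8  1     3    2 ]
ρ2 → ρ2 − 2·ρ1
  [  1  -4  0  -1/2   7/6 ]
  [  0   0  0     0  -1/3 ]
  [ -2   8  1     3     2 ]
ρ3 → ρ3 + 2·ρ1
  [ 1  -4  0  -1/2   7/6 ]
  [ 0   0  0     0  -1/3 ]
  [ 0   0  1     2  13/3 ]
ρ2 <-> ρ3
  [ 1  -4  0  -1/2   7/6 ]
  [ 0   0  1     2  13/3 ]
  [ 0   0  0     0  -1/3 ]
ρ3 → -3·ρ3
  [ 1  -4  0  -1/2   7/6 ]
  [ 0   0  1     2  13/3 ]
  [ 0   0  0     0     1 ]
ρ2 → ρ2 − 13/3·ρ3
  [ 1  -4  0  -1/2  7/6 ]
  [ 0   0  1     2    0 ]
  [ 0   0  0     0    1 ]
ρ1 → ρ1 − 7/6·ρ3
  [ 1  -4  0  -1/2  0 ]
  [ 0   0  1     2  0 ]
  [ 0   0  0     0  1 ]
Pivot columns are the columns containing a leading 1.

0, 2, 4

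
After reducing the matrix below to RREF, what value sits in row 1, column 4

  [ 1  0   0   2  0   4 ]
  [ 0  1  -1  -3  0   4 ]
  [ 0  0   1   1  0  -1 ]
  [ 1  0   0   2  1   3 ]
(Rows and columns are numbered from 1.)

r4 ← r4 − r1
  [ 1  0   0   2  0   4 ]
  [ 0  1  -1  -3  0   4 ]
  [ 0  0   1   1  0  -1 ]
  [ 0  0   0   0  1  -1 ]
r2 ← r2 + r3
  [ 1  0  0   2  0   4 ]
  [ 0  1  0  -2  0   3 ]
  [ 0  0  1   1  0  -1 ]
  [ 0  0  0   0  1  -1 ]

2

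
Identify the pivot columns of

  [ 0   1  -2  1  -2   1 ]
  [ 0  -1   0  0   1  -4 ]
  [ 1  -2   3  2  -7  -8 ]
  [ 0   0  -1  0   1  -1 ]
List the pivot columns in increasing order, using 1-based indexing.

1, 2, 3, 4

ρ1 ↔ ρ3
  [ 1  -2   3  2  -7  -8 ]
  [ 0  -1   0  0   1  -4 ]
  [ 0   1  -2  1  -2   1 ]
  [ 0   0  -1  0   1  -1 ]
ρ2 -> -1·ρ2
  [ 1  -2   3  2  -7  -8 ]
  [ 0   1   0  0  -1   4 ]
  [ 0   1  -2  1  -2   1 ]
  [ 0   0  -1  0   1  -1 ]
ρ3 -> ρ3 − ρ2
  [ 1  -2   3  2  -7  -8 ]
  [ 0   1   0  0  -1   4 ]
  [ 0   0  -2  1  -1  -3 ]
  [ 0   0  -1  0   1  -1 ]
ρ3 -> -1/2·ρ3
  [ 1  -2   3     2   -7   -8 ]
  [ 0   1   0     0   -1    4 ]
  [ 0   0   1  -1/2  1/2  3/2 ]
  [ 0   0  -1     0    1   -1 ]
ρ4 -> ρ4 + ρ3
  [ 1  -2  3     2   -7   -8 ]
  [ 0   1  0     0   -1    4 ]
  [ 0   0  1  -1/2  1/2  3/2 ]
  [ 0   0  0  -1/2  3/2  1/2 ]
ρ4 -> -2·ρ4
  [ 1  -2  3     2   -7   -8 ]
  [ 0   1  0     0   -1    4 ]
  [ 0   0  1  -1/2  1/2  3/2 ]
  [ 0   0  0     1   -3   -1 ]
ρ3 -> ρ3 + 1/2·ρ4
  [ 1  -2  3  2  -7  -8 ]
  [ 0   1  0  0  -1   4 ]
  [ 0   0  1  0  -1   1 ]
  [ 0   0  0  1  -3  -1 ]
ρ1 -> ρ1 − 2·ρ4
  [ 1  -2  3  0  -1  -6 ]
  [ 0   1  0  0  -1   4 ]
  [ 0   0  1  0  -1   1 ]
  [ 0   0  0  1  -3  -1 ]
ρ1 -> ρ1 − 3·ρ3
  [ 1  -2  0  0   2  -9 ]
  [ 0   1  0  0  -1   4 ]
  [ 0   0  1  0  -1   1 ]
  [ 0   0  0  1  -3  -1 ]
ρ1 -> ρ1 + 2·ρ2
  [ 1  0  0  0   0  -1 ]
  [ 0  1  0  0  -1   4 ]
  [ 0  0  1  0  -1   1 ]
  [ 0  0  0  1  -3  -1 ]
Pivot columns are the columns containing a leading 1.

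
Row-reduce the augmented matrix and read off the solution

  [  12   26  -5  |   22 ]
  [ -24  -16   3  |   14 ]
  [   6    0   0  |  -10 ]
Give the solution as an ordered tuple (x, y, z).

(-5/3, 2, 2)

R1 ← 1/12·R1
R2 ← R2 + 24·R1
R3 ← R3 − 6·R1
R2 ← 1/36·R2
R3 ← R3 + 13·R2
R3 ← -36·R3
R2 ← R2 + 7/36·R3
R1 ← R1 + 5/12·R3
R1 ← R1 − 13/6·R2
Reading off the last column: x = -5/3, y = 2, z = 2.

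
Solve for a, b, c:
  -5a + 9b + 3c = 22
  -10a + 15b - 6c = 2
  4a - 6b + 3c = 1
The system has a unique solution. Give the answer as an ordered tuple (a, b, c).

Form the augmented matrix and row-reduce:
  [  -5   9   3  |  22 ]
  [ -10  15  -6  |   2 ]
  [   4  -6   3  |   1 ]
r1 := -1/5·r1
  [   1  -9/5  -3/5  |  -22/5 ]
  [ -10    15    -6  |      2 ]
  [   4    -6     3  |      1 ]
r2 := r2 + 10·r1
  [ 1  -9/5  -3/5  |  -22/5 ]
  [ 0    -3   -12  |    -42 ]
  [ 4    -6     3  |      1 ]
r3 := r3 − 4·r1
  [ 1  -9/5  -3/5  |  -22/5 ]
  [ 0    -3   -12  |    -42 ]
  [ 0   6/5  27/5  |   93/5 ]
r2 := -1/3·r2
  [ 1  -9/5  -3/5  |  -22/5 ]
  [ 0     1     4  |     14 ]
  [ 0   6/5  27/5  |   93/5 ]
r3 := r3 − 6/5·r2
  [ 1  -9/5  -3/5  |  -22/5 ]
  [ 0     1     4  |     14 ]
  [ 0     0   3/5  |    9/5 ]
r3 := 5/3·r3
  [ 1  -9/5  -3/5  |  -22/5 ]
  [ 0     1     4  |     14 ]
  [ 0     0     1  |      3 ]
r2 := r2 − 4·r3
  [ 1  -9/5  -3/5  |  -22/5 ]
  [ 0     1     0  |      2 ]
  [ 0     0     1  |      3 ]
r1 := r1 + 3/5·r3
  [ 1  -9/5  0  |  -13/5 ]
  [ 0     1  0  |      2 ]
  [ 0     0  1  |      3 ]
r1 := r1 + 9/5·r2
  [ 1  0  0  |  1 ]
  [ 0  1  0  |  2 ]
  [ 0  0  1  |  3 ]
Reading off the last column: a = 1, b = 2, c = 3.

(1, 2, 3)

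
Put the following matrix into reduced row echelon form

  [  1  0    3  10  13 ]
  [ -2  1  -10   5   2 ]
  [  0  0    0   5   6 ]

ρ2 := ρ2 + 2·ρ1
  [ 1  0   3  10  13 ]
  [ 0  1  -4  25  28 ]
  [ 0  0   0   5   6 ]
ρ3 := 1/5·ρ3
  [ 1  0   3  10   13 ]
  [ 0  1  -4  25   28 ]
  [ 0  0   0   1  6/5 ]
ρ2 := ρ2 − 25·ρ3
  [ 1  0   3  10   13 ]
  [ 0  1  -4   0   -2 ]
  [ 0  0   0   1  6/5 ]
ρ1 := ρ1 − 10·ρ3
  [ 1  0   3  0    1 ]
  [ 0  1  -4  0   -2 ]
  [ 0  0   0  1  6/5 ]

[[1, 0, 3, 0, 1], [0, 1, -4, 0, -2], [0, 0, 0, 1, 6/5]]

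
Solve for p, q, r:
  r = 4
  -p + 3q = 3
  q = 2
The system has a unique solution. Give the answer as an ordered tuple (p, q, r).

Form the augmented matrix and row-reduce:
  [  0  0  1  |  4 ]
  [ -1  3  0  |  3 ]
  [  0  1  0  |  2 ]
ρ1 <-> ρ2
  [ -1  3  0  |  3 ]
  [  0  0  1  |  4 ]
  [  0  1  0  |  2 ]
ρ1 → -1·ρ1
  [ 1  -3  0  |  -3 ]
  [ 0   0  1  |   4 ]
  [ 0   1  0  |   2 ]
ρ2 <-> ρ3
  [ 1  -3  0  |  -3 ]
  [ 0   1  0  |   2 ]
  [ 0   0  1  |   4 ]
ρ1 → ρ1 + 3·ρ2
  [ 1  0  0  |  3 ]
  [ 0  1  0  |  2 ]
  [ 0  0  1  |  4 ]
Reading off the last column: p = 3, q = 2, r = 4.

(3, 2, 4)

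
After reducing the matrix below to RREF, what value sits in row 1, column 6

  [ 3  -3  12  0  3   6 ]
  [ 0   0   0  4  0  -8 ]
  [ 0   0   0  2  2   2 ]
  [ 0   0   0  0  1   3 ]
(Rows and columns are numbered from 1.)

r1 := 1/3·r1
  [ 1  -1  4  0  1   2 ]
  [ 0   0  0  4  0  -8 ]
  [ 0   0  0  2  2   2 ]
  [ 0   0  0  0  1   3 ]
r2 := 1/4·r2
  [ 1  -1  4  0  1   2 ]
  [ 0   0  0  1  0  -2 ]
  [ 0   0  0  2  2   2 ]
  [ 0   0  0  0  1   3 ]
r3 := r3 − 2·r2
  [ 1  -1  4  0  1   2 ]
  [ 0   0  0  1  0  -2 ]
  [ 0   0  0  0  2   6 ]
  [ 0   0  0  0  1   3 ]
r3 := 1/2·r3
  [ 1  -1  4  0  1   2 ]
  [ 0   0  0  1  0  -2 ]
  [ 0   0  0  0  1   3 ]
  [ 0   0  0  0  1   3 ]
r4 := r4 − r3
  [ 1  -1  4  0  1   2 ]
  [ 0   0  0  1  0  -2 ]
  [ 0   0  0  0  1   3 ]
  [ 0   0  0  0  0   0 ]
r1 := r1 − r3
  [ 1  -1  4  0  0  -1 ]
  [ 0   0  0  1  0  -2 ]
  [ 0   0  0  0  1   3 ]
  [ 0   0  0  0  0   0 ]

-1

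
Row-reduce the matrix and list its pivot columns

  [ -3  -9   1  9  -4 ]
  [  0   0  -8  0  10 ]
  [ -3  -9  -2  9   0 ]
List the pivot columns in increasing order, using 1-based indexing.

Multiply ρ1 by -1/3.
Add 3 times ρ1 to ρ3.
Multiply ρ2 by -1/8.
Add 3 times ρ2 to ρ3.
Multiply ρ3 by 4.
Add 5/4 times ρ3 to ρ2.
Subtract 4/3 times ρ3 from ρ1.
Add 1/3 times ρ2 to ρ1.
Pivot columns are the columns containing a leading 1.

1, 3, 5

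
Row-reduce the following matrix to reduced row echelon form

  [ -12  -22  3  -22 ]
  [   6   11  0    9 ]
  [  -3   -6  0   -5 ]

ρ1 → -1/12·ρ1
  [  1  11/6  -1/4  11/6 ]
  [  6    11     0     9 ]
  [ -3    -6     0    -5 ]
ρ2 → ρ2 − 6·ρ1
  [  1  11/6  -1/4  11/6 ]
  [  0     0   3/2    -2 ]
  [ -3    -6     0    -5 ]
ρ3 → ρ3 + 3·ρ1
  [ 1  11/6  -1/4  11/6 ]
  [ 0     0   3/2    -2 ]
  [ 0  -1/2  -3/4   1/2 ]
ρ2 <=> ρ3
  [ 1  11/6  -1/4  11/6 ]
  [ 0  -1/2  -3/4   1/2 ]
  [ 0     0   3/2    -2 ]
ρ2 → -2·ρ2
  [ 1  11/6  -1/4  11/6 ]
  [ 0     1   3/2    -1 ]
  [ 0     0   3/2    -2 ]
ρ3 → 2/3·ρ3
  [ 1  11/6  -1/4  11/6 ]
  [ 0     1   3/2    -1 ]
  [ 0     0     1  -4/3 ]
ρ2 → ρ2 − 3/2·ρ3
  [ 1  11/6  -1/4  11/6 ]
  [ 0     1     0     1 ]
  [ 0     0     1  -4/3 ]
ρ1 → ρ1 + 1/4·ρ3
  [ 1  11/6  0   3/2 ]
  [ 0     1  0     1 ]
  [ 0     0  1  -4/3 ]
ρ1 → ρ1 − 11/6·ρ2
  [ 1  0  0  -1/3 ]
  [ 0  1  0     1 ]
  [ 0  0  1  -4/3 ]

[[1, 0, 0, -1/3], [0, 1, 0, 1], [0, 0, 1, -4/3]]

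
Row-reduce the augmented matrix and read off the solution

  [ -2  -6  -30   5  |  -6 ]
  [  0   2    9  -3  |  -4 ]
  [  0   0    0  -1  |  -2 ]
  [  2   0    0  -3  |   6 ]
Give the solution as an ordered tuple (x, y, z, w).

r1 → -1/2·r1
r4 → r4 − 2·r1
r2 → 1/2·r2
r4 → r4 + 6·r2
r3 <=> r4
r3 → -1/3·r3
r4 → -1·r4
r3 → r3 − 7/3·r4
r2 → r2 + 3/2·r4
r1 → r1 + 5/2·r4
r2 → r2 − 9/2·r3
r1 → r1 − 15·r3
r1 → r1 − 3·r2
Reading off the last column: x = 6, y = 4, z = -2/3, w = 2.

(6, 4, -2/3, 2)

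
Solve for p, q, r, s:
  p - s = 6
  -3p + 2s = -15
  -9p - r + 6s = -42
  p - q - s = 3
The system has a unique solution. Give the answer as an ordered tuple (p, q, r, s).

(3, 3, -3, -3)

Form the augmented matrix and row-reduce:
  [  1   0   0  -1  |    6 ]
  [ -3   0   0   2  |  -15 ]
  [ -9   0  -1   6  |  -42 ]
  [  1  -1   0  -1  |    3 ]
r2 := r2 + 3·r1
  [  1   0   0  -1  |    6 ]
  [  0   0   0  -1  |    3 ]
  [ -9   0  -1   6  |  -42 ]
  [  1  -1   0  -1  |    3 ]
r3 := r3 + 9·r1
  [ 1   0   0  -1  |   6 ]
  [ 0   0   0  -1  |   3 ]
  [ 0   0  -1  -3  |  12 ]
  [ 1  -1   0  -1  |   3 ]
r4 := r4 − r1
  [ 1   0   0  -1  |   6 ]
  [ 0   0   0  -1  |   3 ]
  [ 0   0  -1  -3  |  12 ]
  [ 0  -1   0   0  |  -3 ]
r2 ↔ r4
  [ 1   0   0  -1  |   6 ]
  [ 0  -1   0   0  |  -3 ]
  [ 0   0  -1  -3  |  12 ]
  [ 0   0   0  -1  |   3 ]
r2 := -1·r2
  [ 1  0   0  -1  |   6 ]
  [ 0  1   0   0  |   3 ]
  [ 0  0  -1  -3  |  12 ]
  [ 0  0   0  -1  |   3 ]
r3 := -1·r3
  [ 1  0  0  -1  |    6 ]
  [ 0  1  0   0  |    3 ]
  [ 0  0  1   3  |  -12 ]
  [ 0  0  0  -1  |    3 ]
r4 := -1·r4
  [ 1  0  0  -1  |    6 ]
  [ 0  1  0   0  |    3 ]
  [ 0  0  1   3  |  -12 ]
  [ 0  0  0   1  |   -3 ]
r3 := r3 − 3·r4
  [ 1  0  0  -1  |   6 ]
  [ 0  1  0   0  |   3 ]
  [ 0  0  1   0  |  -3 ]
  [ 0  0  0   1  |  -3 ]
r1 := r1 + r4
  [ 1  0  0  0  |   3 ]
  [ 0  1  0  0  |   3 ]
  [ 0  0  1  0  |  -3 ]
  [ 0  0  0  1  |  -3 ]
Reading off the last column: p = 3, q = 3, r = -3, s = -3.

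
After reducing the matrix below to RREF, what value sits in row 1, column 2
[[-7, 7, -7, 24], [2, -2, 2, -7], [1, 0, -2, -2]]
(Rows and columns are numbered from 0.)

r1 -> -1/7·r1
  [ 1  -1   1  -24/7 ]
  [ 2  -2   2     -7 ]
  [ 1   0  -2     -2 ]
r2 -> r2 − 2·r1
  [ 1  -1   1  -24/7 ]
  [ 0   0   0   -1/7 ]
  [ 1   0  -2     -2 ]
r3 -> r3 − r1
  [ 1  -1   1  -24/7 ]
  [ 0   0   0   -1/7 ]
  [ 0   1  -3   10/7 ]
r2 ↔ r3
  [ 1  -1   1  -24/7 ]
  [ 0   1  -3   10/7 ]
  [ 0   0   0   -1/7 ]
r3 -> -7·r3
  [ 1  -1   1  -24/7 ]
  [ 0   1  -3   10/7 ]
  [ 0   0   0      1 ]
r2 -> r2 − 10/7·r3
  [ 1  -1   1  -24/7 ]
  [ 0   1  -3      0 ]
  [ 0   0   0      1 ]
r1 -> r1 + 24/7·r3
  [ 1  -1   1  0 ]
  [ 0   1  -3  0 ]
  [ 0   0   0  1 ]
r1 -> r1 + r2
  [ 1  0  -2  0 ]
  [ 0  1  -3  0 ]
  [ 0  0   0  1 ]

-3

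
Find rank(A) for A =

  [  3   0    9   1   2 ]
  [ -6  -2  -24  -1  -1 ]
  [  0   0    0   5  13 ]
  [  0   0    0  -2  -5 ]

Multiply R1 by 1/3.
Add 6 times R1 to R2.
Multiply R2 by -1/2.
Multiply R3 by 1/5.
Add 2 times R3 to R4.
Multiply R4 by 5.
Subtract 13/5 times R4 from R3.
Add 3/2 times R4 to R2.
Subtract 2/3 times R4 from R1.
Add 1/2 times R3 to R2.
Subtract 1/3 times R3 from R1.
The reduced form has 4 nonzero rows.

rank = 4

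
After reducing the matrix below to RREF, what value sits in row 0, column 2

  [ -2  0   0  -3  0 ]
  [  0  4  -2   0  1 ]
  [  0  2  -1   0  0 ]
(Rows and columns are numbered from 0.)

0

Multiply ρ1 by -1/2.
Multiply ρ2 by 1/4.
Subtract 2 times ρ2 from ρ3.
Multiply ρ3 by -2.
Subtract 1/4 times ρ3 from ρ2.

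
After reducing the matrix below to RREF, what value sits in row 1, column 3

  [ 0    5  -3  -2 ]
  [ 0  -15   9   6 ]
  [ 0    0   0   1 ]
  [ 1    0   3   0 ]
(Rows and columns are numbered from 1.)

3

ρ1 <-> ρ4
  [ 1    0   3   0 ]
  [ 0  -15   9   6 ]
  [ 0    0   0   1 ]
  [ 0    5  -3  -2 ]
ρ2 := -1/15·ρ2
  [ 1  0     3     0 ]
  [ 0  1  -3/5  -2/5 ]
  [ 0  0     0     1 ]
  [ 0  5    -3    -2 ]
ρ4 := ρ4 − 5·ρ2
  [ 1  0     3     0 ]
  [ 0  1  -3/5  -2/5 ]
  [ 0  0     0     1 ]
  [ 0  0     0     0 ]
ρ2 := ρ2 + 2/5·ρ3
  [ 1  0     3  0 ]
  [ 0  1  -3/5  0 ]
  [ 0  0     0  1 ]
  [ 0  0     0  0 ]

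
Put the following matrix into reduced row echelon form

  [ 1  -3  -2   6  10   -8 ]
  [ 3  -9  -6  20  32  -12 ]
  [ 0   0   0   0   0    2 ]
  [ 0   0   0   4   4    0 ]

[[1, -3, -2, 0, 4, 0], [0, 0, 0, 1, 1, 0], [0, 0, 0, 0, 0, 1], [0, 0, 0, 0, 0, 0]]

R2 -> R2 − 3·R1
R2 -> 1/2·R2
R4 -> R4 − 4·R2
R3 -> 1/2·R3
R4 -> R4 + 24·R3
R2 -> R2 − 6·R3
R1 -> R1 + 8·R3
R1 -> R1 − 6·R2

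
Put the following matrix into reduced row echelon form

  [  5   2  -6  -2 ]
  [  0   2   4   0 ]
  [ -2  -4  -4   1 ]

R1 -> 1/5·R1
  [  1  2/5  -6/5  -2/5 ]
  [  0    2     4     0 ]
  [ -2   -4    -4     1 ]
R3 -> R3 + 2·R1
  [ 1    2/5   -6/5  -2/5 ]
  [ 0      2      4     0 ]
  [ 0  -16/5  -32/5   1/5 ]
R2 -> 1/2·R2
  [ 1    2/5   -6/5  -2/5 ]
  [ 0      1      2     0 ]
  [ 0  -16/5  -32/5   1/5 ]
R3 -> R3 + 16/5·R2
  [ 1  2/5  -6/5  -2/5 ]
  [ 0    1     2     0 ]
  [ 0    0     0   1/5 ]
R3 -> 5·R3
  [ 1  2/5  -6/5  -2/5 ]
  [ 0    1     2     0 ]
  [ 0    0     0     1 ]
R1 -> R1 + 2/5·R3
  [ 1  2/5  -6/5  0 ]
  [ 0    1     2  0 ]
  [ 0    0     0  1 ]
R1 -> R1 − 2/5·R2
  [ 1  0  -2  0 ]
  [ 0  1   2  0 ]
  [ 0  0   0  1 ]

[[1, 0, -2, 0], [0, 1, 2, 0], [0, 0, 0, 1]]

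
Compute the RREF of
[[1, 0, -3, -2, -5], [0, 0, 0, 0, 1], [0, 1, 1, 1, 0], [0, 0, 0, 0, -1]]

r2 <-> r3
  [ 1  0  -3  -2  -5 ]
  [ 0  1   1   1   0 ]
  [ 0  0   0   0   1 ]
  [ 0  0   0   0  -1 ]
r4 ← r4 + r3
  [ 1  0  -3  -2  -5 ]
  [ 0  1   1   1   0 ]
  [ 0  0   0   0   1 ]
  [ 0  0   0   0   0 ]
r1 ← r1 + 5·r3
  [ 1  0  -3  -2  0 ]
  [ 0  1   1   1  0 ]
  [ 0  0   0   0  1 ]
  [ 0  0   0   0  0 ]

[[1, 0, -3, -2, 0], [0, 1, 1, 1, 0], [0, 0, 0, 0, 1], [0, 0, 0, 0, 0]]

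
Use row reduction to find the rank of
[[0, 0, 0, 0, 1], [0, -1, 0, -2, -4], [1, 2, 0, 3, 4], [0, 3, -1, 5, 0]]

R1 ↔ R3
  [ 1   2   0   3   4 ]
  [ 0  -1   0  -2  -4 ]
  [ 0   0   0   0   1 ]
  [ 0   3  -1   5   0 ]
R2 -> -1·R2
  [ 1  2   0  3  4 ]
  [ 0  1   0  2  4 ]
  [ 0  0   0  0  1 ]
  [ 0  3  -1  5  0 ]
R4 -> R4 − 3·R2
  [ 1  2   0   3    4 ]
  [ 0  1   0   2    4 ]
  [ 0  0   0   0    1 ]
  [ 0  0  -1  -1  -12 ]
R3 ↔ R4
  [ 1  2   0   3    4 ]
  [ 0  1   0   2    4 ]
  [ 0  0  -1  -1  -12 ]
  [ 0  0   0   0    1 ]
R3 -> -1·R3
  [ 1  2  0  3   4 ]
  [ 0  1  0  2   4 ]
  [ 0  0  1  1  12 ]
  [ 0  0  0  0   1 ]
R3 -> R3 − 12·R4
  [ 1  2  0  3  4 ]
  [ 0  1  0  2  4 ]
  [ 0  0  1  1  0 ]
  [ 0  0  0  0  1 ]
R2 -> R2 − 4·R4
  [ 1  2  0  3  4 ]
  [ 0  1  0  2  0 ]
  [ 0  0  1  1  0 ]
  [ 0  0  0  0  1 ]
R1 -> R1 − 4·R4
  [ 1  2  0  3  0 ]
  [ 0  1  0  2  0 ]
  [ 0  0  1  1  0 ]
  [ 0  0  0  0  1 ]
R1 -> R1 − 2·R2
  [ 1  0  0  -1  0 ]
  [ 0  1  0   2  0 ]
  [ 0  0  1   1  0 ]
  [ 0  0  0   0  1 ]
The reduced form has 4 nonzero rows.

rank = 4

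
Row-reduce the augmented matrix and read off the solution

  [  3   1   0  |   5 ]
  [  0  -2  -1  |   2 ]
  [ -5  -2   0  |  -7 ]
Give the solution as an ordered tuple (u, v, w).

(3, -4, 6)

r1 → 1/3·r1
  [  1  1/3   0  |  5/3 ]
  [  0   -2  -1  |    2 ]
  [ -5   -2   0  |   -7 ]
r3 → r3 + 5·r1
  [ 1   1/3   0  |  5/3 ]
  [ 0    -2  -1  |    2 ]
  [ 0  -1/3   0  |  4/3 ]
r2 → -1/2·r2
  [ 1   1/3    0  |  5/3 ]
  [ 0     1  1/2  |   -1 ]
  [ 0  -1/3    0  |  4/3 ]
r3 → r3 + 1/3·r2
  [ 1  1/3    0  |  5/3 ]
  [ 0    1  1/2  |   -1 ]
  [ 0    0  1/6  |    1 ]
r3 → 6·r3
  [ 1  1/3    0  |  5/3 ]
  [ 0    1  1/2  |   -1 ]
  [ 0    0    1  |    6 ]
r2 → r2 − 1/2·r3
  [ 1  1/3  0  |  5/3 ]
  [ 0    1  0  |   -4 ]
  [ 0    0  1  |    6 ]
r1 → r1 − 1/3·r2
  [ 1  0  0  |   3 ]
  [ 0  1  0  |  -4 ]
  [ 0  0  1  |   6 ]
Reading off the last column: u = 3, v = -4, w = 6.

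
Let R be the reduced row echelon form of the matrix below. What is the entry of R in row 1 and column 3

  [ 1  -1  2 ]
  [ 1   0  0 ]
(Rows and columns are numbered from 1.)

Subtract R1 from R2.
  [ 1  -1   2 ]
  [ 0   1  -2 ]
Add R2 to R1.
  [ 1  0   0 ]
  [ 0  1  -2 ]

0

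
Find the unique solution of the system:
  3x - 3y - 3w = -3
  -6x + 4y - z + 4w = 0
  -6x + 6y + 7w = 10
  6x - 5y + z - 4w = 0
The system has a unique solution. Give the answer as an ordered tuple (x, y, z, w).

Form the augmented matrix and row-reduce:
  [  3  -3   0  -3  |  -3 ]
  [ -6   4  -1   4  |   0 ]
  [ -6   6   0   7  |  10 ]
  [  6  -5   1  -4  |   0 ]
r1 → 1/3·r1
  [  1  -1   0  -1  |  -1 ]
  [ -6   4  -1   4  |   0 ]
  [ -6   6   0   7  |  10 ]
  [  6  -5   1  -4  |   0 ]
r2 → r2 + 6·r1
  [  1  -1   0  -1  |  -1 ]
  [  0  -2  -1  -2  |  -6 ]
  [ -6   6   0   7  |  10 ]
  [  6  -5   1  -4  |   0 ]
r3 → r3 + 6·r1
  [ 1  -1   0  -1  |  -1 ]
  [ 0  -2  -1  -2  |  -6 ]
  [ 0   0   0   1  |   4 ]
  [ 6  -5   1  -4  |   0 ]
r4 → r4 − 6·r1
  [ 1  -1   0  -1  |  -1 ]
  [ 0  -2  -1  -2  |  -6 ]
  [ 0   0   0   1  |   4 ]
  [ 0   1   1   2  |   6 ]
r2 → -1/2·r2
  [ 1  -1    0  -1  |  -1 ]
  [ 0   1  1/2   1  |   3 ]
  [ 0   0    0   1  |   4 ]
  [ 0   1    1   2  |   6 ]
r4 → r4 − r2
  [ 1  -1    0  -1  |  -1 ]
  [ 0   1  1/2   1  |   3 ]
  [ 0   0    0   1  |   4 ]
  [ 0   0  1/2   1  |   3 ]
r3 <-> r4
  [ 1  -1    0  -1  |  -1 ]
  [ 0   1  1/2   1  |   3 ]
  [ 0   0  1/2   1  |   3 ]
  [ 0   0    0   1  |   4 ]
r3 → 2·r3
  [ 1  -1    0  -1  |  -1 ]
  [ 0   1  1/2   1  |   3 ]
  [ 0   0    1   2  |   6 ]
  [ 0   0    0   1  |   4 ]
r3 → r3 − 2·r4
  [ 1  -1    0  -1  |  -1 ]
  [ 0   1  1/2   1  |   3 ]
  [ 0   0    1   0  |  -2 ]
  [ 0   0    0   1  |   4 ]
r2 → r2 − r4
  [ 1  -1    0  -1  |  -1 ]
  [ 0   1  1/2   0  |  -1 ]
  [ 0   0    1   0  |  -2 ]
  [ 0   0    0   1  |   4 ]
r1 → r1 + r4
  [ 1  -1    0  0  |   3 ]
  [ 0   1  1/2  0  |  -1 ]
  [ 0   0    1  0  |  -2 ]
  [ 0   0    0  1  |   4 ]
r2 → r2 − 1/2·r3
  [ 1  -1  0  0  |   3 ]
  [ 0   1  0  0  |   0 ]
  [ 0   0  1  0  |  -2 ]
  [ 0   0  0  1  |   4 ]
r1 → r1 + r2
  [ 1  0  0  0  |   3 ]
  [ 0  1  0  0  |   0 ]
  [ 0  0  1  0  |  -2 ]
  [ 0  0  0  1  |   4 ]
Reading off the last column: x = 3, y = 0, z = -2, w = 4.

(3, 0, -2, 4)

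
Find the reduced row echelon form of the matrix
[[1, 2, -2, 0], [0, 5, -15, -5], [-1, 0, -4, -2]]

[[1, 0, 4, 2], [0, 1, -3, -1], [0, 0, 0, 0]]

Add R1 to R3.
  [ 1  2   -2   0 ]
  [ 0  5  -15  -5 ]
  [ 0  2   -6  -2 ]
Multiply R2 by 1/5.
  [ 1  2  -2   0 ]
  [ 0  1  -3  -1 ]
  [ 0  2  -6  -2 ]
Subtract 2 times R2 from R3.
  [ 1  2  -2   0 ]
  [ 0  1  -3  -1 ]
  [ 0  0   0   0 ]
Subtract 2 times R2 from R1.
  [ 1  0   4   2 ]
  [ 0  1  -3  -1 ]
  [ 0  0   0   0 ]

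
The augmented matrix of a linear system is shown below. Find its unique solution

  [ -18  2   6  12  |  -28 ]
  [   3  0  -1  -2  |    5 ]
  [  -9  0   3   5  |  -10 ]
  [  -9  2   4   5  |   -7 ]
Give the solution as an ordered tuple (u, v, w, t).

r1 → -1/18·r1
r2 → r2 − 3·r1
r3 → r3 + 9·r1
r4 → r4 + 9·r1
r2 → 3·r2
r3 → r3 + r2
r4 → r4 − r2
r3 <-> r4
r4 → -1·r4
r3 → r3 + r4
r1 → r1 + 2/3·r4
r1 → r1 + 1/3·r3
r1 → r1 + 1/9·r2
Reading off the last column: u = -4/3, v = 1, w = 1, t = -5.

(-4/3, 1, 1, -5)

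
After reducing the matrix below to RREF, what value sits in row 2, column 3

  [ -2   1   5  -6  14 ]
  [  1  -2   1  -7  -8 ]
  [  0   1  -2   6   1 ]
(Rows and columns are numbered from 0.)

R1 := -1/2·R1
  [ 1  -1/2  -5/2   3  -7 ]
  [ 1    -2     1  -7  -8 ]
  [ 0     1    -2   6   1 ]
R2 := R2 − R1
  [ 1  -1/2  -5/2    3  -7 ]
  [ 0  -3/2   7/2  -10  -1 ]
  [ 0     1    -2    6   1 ]
R2 := -2/3·R2
  [ 1  -1/2  -5/2     3   -7 ]
  [ 0     1  -7/3  20/3  2/3 ]
  [ 0     1    -2     6    1 ]
R3 := R3 − R2
  [ 1  -1/2  -5/2     3   -7 ]
  [ 0     1  -7/3  20/3  2/3 ]
  [ 0     0   1/3  -2/3  1/3 ]
R3 := 3·R3
  [ 1  -1/2  -5/2     3   -7 ]
  [ 0     1  -7/3  20/3  2/3 ]
  [ 0     0     1    -2    1 ]
R2 := R2 + 7/3·R3
  [ 1  -1/2  -5/2   3  -7 ]
  [ 0     1     0   2   3 ]
  [ 0     0     1  -2   1 ]
R1 := R1 + 5/2·R3
  [ 1  -1/2  0  -2  -9/2 ]
  [ 0     1  0   2     3 ]
  [ 0     0  1  -2     1 ]
R1 := R1 + 1/2·R2
  [ 1  0  0  -1  -3 ]
  [ 0  1  0   2   3 ]
  [ 0  0  1  -2   1 ]

-2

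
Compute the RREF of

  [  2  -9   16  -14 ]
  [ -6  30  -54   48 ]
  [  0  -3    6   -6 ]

[[1, 0, -1, 2], [0, 1, -2, 2], [0, 0, 0, 0]]

Multiply ρ1 by 1/2.
  [  1  -9/2    8  -7 ]
  [ -6    30  -54  48 ]
  [  0    -3    6  -6 ]
Add 6 times ρ1 to ρ2.
  [ 1  -9/2   8  -7 ]
  [ 0     3  -6   6 ]
  [ 0    -3   6  -6 ]
Multiply ρ2 by 1/3.
  [ 1  -9/2   8  -7 ]
  [ 0     1  -2   2 ]
  [ 0    -3   6  -6 ]
Add 3 times ρ2 to ρ3.
  [ 1  -9/2   8  -7 ]
  [ 0     1  -2   2 ]
  [ 0     0   0   0 ]
Add 9/2 times ρ2 to ρ1.
  [ 1  0  -1  2 ]
  [ 0  1  -2  2 ]
  [ 0  0   0  0 ]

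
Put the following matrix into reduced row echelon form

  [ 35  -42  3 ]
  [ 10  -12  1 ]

R1 := 1/35·R1
  [  1  -6/5  3/35 ]
  [ 10   -12     1 ]
R2 := R2 − 10·R1
  [ 1  -6/5  3/35 ]
  [ 0     0   1/7 ]
R2 := 7·R2
  [ 1  -6/5  3/35 ]
  [ 0     0     1 ]
R1 := R1 − 3/35·R2
  [ 1  -6/5  0 ]
  [ 0     0  1 ]

[[1, -6/5, 0], [0, 0, 1]]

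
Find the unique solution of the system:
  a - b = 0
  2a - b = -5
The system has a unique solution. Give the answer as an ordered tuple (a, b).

Form the augmented matrix and row-reduce:
  [ 1  -1  |   0 ]
  [ 2  -1  |  -5 ]
Subtract 2 times ρ1 from ρ2.
  [ 1  -1  |   0 ]
  [ 0   1  |  -5 ]
Add ρ2 to ρ1.
  [ 1  0  |  -5 ]
  [ 0  1  |  -5 ]
Reading off the last column: a = -5, b = -5.

(-5, -5)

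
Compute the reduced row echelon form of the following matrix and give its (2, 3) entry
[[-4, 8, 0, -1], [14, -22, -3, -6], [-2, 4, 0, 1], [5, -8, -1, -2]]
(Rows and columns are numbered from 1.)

r1 → -1/4·r1
  [  1   -2   0  1/4 ]
  [ 14  -22  -3   -6 ]
  [ -2    4   0    1 ]
  [  5   -8  -1   -2 ]
r2 → r2 − 14·r1
  [  1  -2   0    1/4 ]
  [  0   6  -3  -19/2 ]
  [ -2   4   0      1 ]
  [  5  -8  -1     -2 ]
r3 → r3 + 2·r1
  [ 1  -2   0    1/4 ]
  [ 0   6  -3  -19/2 ]
  [ 0   0   0    3/2 ]
  [ 5  -8  -1     -2 ]
r4 → r4 − 5·r1
  [ 1  -2   0    1/4 ]
  [ 0   6  -3  -19/2 ]
  [ 0   0   0    3/2 ]
  [ 0   2  -1  -13/4 ]
r2 → 1/6·r2
  [ 1  -2     0     1/4 ]
  [ 0   1  -1/2  -19/12 ]
  [ 0   0     0     3/2 ]
  [ 0   2    -1   -13/4 ]
r4 → r4 − 2·r2
  [ 1  -2     0     1/4 ]
  [ 0   1  -1/2  -19/12 ]
  [ 0   0     0     3/2 ]
  [ 0   0     0   -1/12 ]
r3 → 2/3·r3
  [ 1  -2     0     1/4 ]
  [ 0   1  -1/2  -19/12 ]
  [ 0   0     0       1 ]
  [ 0   0     0   -1/12 ]
r4 → r4 + 1/12·r3
  [ 1  -2     0     1/4 ]
  [ 0   1  -1/2  -19/12 ]
  [ 0   0     0       1 ]
  [ 0   0     0       0 ]
r2 → r2 + 19/12·r3
  [ 1  -2     0  1/4 ]
  [ 0   1  -1/2    0 ]
  [ 0   0     0    1 ]
  [ 0   0     0    0 ]
r1 → r1 − 1/4·r3
  [ 1  -2     0  0 ]
  [ 0   1  -1/2  0 ]
  [ 0   0     0  1 ]
  [ 0   0     0  0 ]
r1 → r1 + 2·r2
  [ 1  0    -1  0 ]
  [ 0  1  -1/2  0 ]
  [ 0  0     0  1 ]
  [ 0  0     0  0 ]

-1/2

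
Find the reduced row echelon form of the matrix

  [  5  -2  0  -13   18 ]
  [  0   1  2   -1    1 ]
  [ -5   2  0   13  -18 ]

[[1, 0, 4/5, -3, 4], [0, 1, 2, -1, 1], [0, 0, 0, 0, 0]]

ρ1 ← 1/5·ρ1
ρ3 ← ρ3 + 5·ρ1
ρ1 ← ρ1 + 2/5·ρ2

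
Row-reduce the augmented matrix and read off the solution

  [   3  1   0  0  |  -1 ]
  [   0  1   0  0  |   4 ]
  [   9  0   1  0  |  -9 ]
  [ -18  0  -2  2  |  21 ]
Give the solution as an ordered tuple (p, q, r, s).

Multiply ρ1 by 1/3.
  [   1  1/3   0  0  |  -1/3 ]
  [   0    1   0  0  |     4 ]
  [   9    0   1  0  |    -9 ]
  [ -18    0  -2  2  |    21 ]
Subtract 9 times ρ1 from ρ3.
  [   1  1/3   0  0  |  -1/3 ]
  [   0    1   0  0  |     4 ]
  [   0   -3   1  0  |    -6 ]
  [ -18    0  -2  2  |    21 ]
Add 18 times ρ1 to ρ4.
  [ 1  1/3   0  0  |  -1/3 ]
  [ 0    1   0  0  |     4 ]
  [ 0   -3   1  0  |    -6 ]
  [ 0    6  -2  2  |    15 ]
Add 3 times ρ2 to ρ3.
  [ 1  1/3   0  0  |  -1/3 ]
  [ 0    1   0  0  |     4 ]
  [ 0    0   1  0  |     6 ]
  [ 0    6  -2  2  |    15 ]
Subtract 6 times ρ2 from ρ4.
  [ 1  1/3   0  0  |  -1/3 ]
  [ 0    1   0  0  |     4 ]
  [ 0    0   1  0  |     6 ]
  [ 0    0  -2  2  |    -9 ]
Add 2 times ρ3 to ρ4.
  [ 1  1/3  0  0  |  -1/3 ]
  [ 0    1  0  0  |     4 ]
  [ 0    0  1  0  |     6 ]
  [ 0    0  0  2  |     3 ]
Multiply ρ4 by 1/2.
  [ 1  1/3  0  0  |  -1/3 ]
  [ 0    1  0  0  |     4 ]
  [ 0    0  1  0  |     6 ]
  [ 0    0  0  1  |   3/2 ]
Subtract 1/3 times ρ2 from ρ1.
  [ 1  0  0  0  |  -5/3 ]
  [ 0  1  0  0  |     4 ]
  [ 0  0  1  0  |     6 ]
  [ 0  0  0  1  |   3/2 ]
Reading off the last column: p = -5/3, q = 4, r = 6, s = 3/2.

(-5/3, 4, 6, 3/2)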